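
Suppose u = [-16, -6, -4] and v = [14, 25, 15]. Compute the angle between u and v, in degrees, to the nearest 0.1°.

139.9

u · v = (-16)·14 + (-6)·25 + (-4)·15 = -224 - 150 - 60 = -434
|u|² = 256 + 36 + 16 = 308,  |u| = √308 ≈ 17.549929
|v|² = 196 + 625 + 225 = 1046,  |v| = √1046 ≈ 32.341923
cos θ = -434 / (17.549929 · 32.341923) ≈ -0.76463
θ = arccos(-0.76463) ≈ 139.9°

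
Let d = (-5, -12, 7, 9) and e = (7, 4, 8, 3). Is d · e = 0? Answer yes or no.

yes

d · e = (-5)·7 + (-12)·4 + 7·8 + 9·3 = -35 - 48 + 56 + 27 = 0
Zero, so the vectors are orthogonal.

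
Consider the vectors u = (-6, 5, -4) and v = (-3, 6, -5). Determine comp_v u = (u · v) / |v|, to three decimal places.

u · v = (-6)·(-3) + 5·6 + (-4)·(-5) = 18 + 30 + 20 = 68
|v| = √(9 + 36 + 25) = √70 ≈ 8.3666
comp_v u = 68 / √70 ≈ 8.128

8.128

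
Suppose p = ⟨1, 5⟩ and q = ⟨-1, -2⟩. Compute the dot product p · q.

p · q = 1·(-1) + 5·(-2) = -1 - 10 = -11

-11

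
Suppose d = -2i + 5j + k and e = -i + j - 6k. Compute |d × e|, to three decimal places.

33.749

i: 5·(-6) - 1·1 = -30 - 1 = -31
j: 1·(-1) - (-2)·(-6) = -1 - 12 = -13
k: (-2)·1 - 5·(-1) = -2 - (-5) = 3
d × e = (-31, -13, 3)
|d × e| = √((-31)² + (-13)² + 3²) = √1139 ≈ 33.7491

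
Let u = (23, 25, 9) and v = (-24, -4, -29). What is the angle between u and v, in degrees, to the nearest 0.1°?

133.3

u · v = 23·(-24) + 25·(-4) + 9·(-29) = -552 - 100 - 261 = -913
|u|² = 529 + 625 + 81 = 1235,  |u| = √1235 ≈ 35.142567
|v|² = 576 + 16 + 841 = 1433,  |v| = √1433 ≈ 37.854986
cos θ = -913 / (35.142567 · 37.854986) ≈ -0.68630
θ = arccos(-0.68630) ≈ 133.3°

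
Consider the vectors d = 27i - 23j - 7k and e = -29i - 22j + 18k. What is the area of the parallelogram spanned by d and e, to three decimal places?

i: (-23)·18 - (-7)·(-22) = -414 - 154 = -568
j: (-7)·(-29) - 27·18 = 203 - 486 = -283
k: 27·(-22) - (-23)·(-29) = -594 - 667 = -1261
d × e = (-568, -283, -1261)
|d × e| = √((-568)² + (-283)² + (-1261)²) = √1992834 ≈ 1411.6777

1411.678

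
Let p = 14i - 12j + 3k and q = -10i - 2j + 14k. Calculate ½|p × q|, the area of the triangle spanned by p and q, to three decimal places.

i: (-12)·14 - 3·(-2) = -168 - (-6) = -162
j: 3·(-10) - 14·14 = -30 - 196 = -226
k: 14·(-2) - (-12)·(-10) = -28 - 120 = -148
p × q = (-162, -226, -148)
|p × q| = √((-162)² + (-226)² + (-148)²) = √99224 ≈ 314.9984
area = ½ · 314.9984 ≈ 157.499

157.499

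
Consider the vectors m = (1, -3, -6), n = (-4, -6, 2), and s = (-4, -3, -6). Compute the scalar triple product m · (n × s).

210

n × s:
i: (-6)·(-6) - 2·(-3) = 36 - (-6) = 42
j: 2·(-4) - (-4)·(-6) = -8 - 24 = -32
k: (-4)·(-3) - (-6)·(-4) = 12 - 24 = -12
n × s = (42, -32, -12)
m · (n × s) = 1·42 + (-3)·(-32) + (-6)·(-12) = 42 + 96 + 72 = 210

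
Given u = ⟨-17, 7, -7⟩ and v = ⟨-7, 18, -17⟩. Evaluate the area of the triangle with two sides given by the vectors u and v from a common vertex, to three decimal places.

175.854

i: 7·(-17) - (-7)·18 = -119 - (-126) = 7
j: (-7)·(-7) - (-17)·(-17) = 49 - 289 = -240
k: (-17)·18 - 7·(-7) = -306 - (-49) = -257
u × v = (7, -240, -257)
|u × v| = √(7² + (-240)² + (-257)²) = √123698 ≈ 351.7073
area = ½ · 351.7073 ≈ 175.854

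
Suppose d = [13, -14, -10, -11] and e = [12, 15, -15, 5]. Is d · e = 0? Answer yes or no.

no

d · e = 13·12 + (-14)·15 + (-10)·(-15) + (-11)·5 = 156 - 210 + 150 - 55 = 41
Nonzero, so the vectors are not orthogonal.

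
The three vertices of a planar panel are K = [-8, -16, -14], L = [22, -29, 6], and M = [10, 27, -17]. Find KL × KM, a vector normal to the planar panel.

KL = (30, -13, 20)
KM = (18, 43, -3)
i: (-13)·(-3) - 20·43 = 39 - 860 = -821
j: 20·18 - 30·(-3) = 360 - (-90) = 450
k: 30·43 - (-13)·18 = 1290 - (-234) = 1524
KL × KM = (-821, 450, 1524)

(-821, 450, 1524)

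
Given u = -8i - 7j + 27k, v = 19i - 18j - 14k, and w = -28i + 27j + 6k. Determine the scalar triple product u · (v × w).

v × w:
i: (-18)·6 - (-14)·27 = -108 - (-378) = 270
j: (-14)·(-28) - 19·6 = 392 - 114 = 278
k: 19·27 - (-18)·(-28) = 513 - 504 = 9
v × w = (270, 278, 9)
u · (v × w) = (-8)·270 + (-7)·278 + 27·9 = -2160 - 1946 + 243 = -3863

-3863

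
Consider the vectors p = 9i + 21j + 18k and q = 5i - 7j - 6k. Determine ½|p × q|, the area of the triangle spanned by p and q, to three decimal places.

i: 21·(-6) - 18·(-7) = -126 - (-126) = 0
j: 18·5 - 9·(-6) = 90 - (-54) = 144
k: 9·(-7) - 21·5 = -63 - 105 = -168
p × q = (0, 144, -168)
|p × q| = √(0² + 144² + (-168)²) = √48960 ≈ 221.2691
area = ½ · 221.2691 ≈ 110.635

110.635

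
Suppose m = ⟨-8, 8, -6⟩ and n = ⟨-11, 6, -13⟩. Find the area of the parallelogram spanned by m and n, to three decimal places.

i: 8·(-13) - (-6)·6 = -104 - (-36) = -68
j: (-6)·(-11) - (-8)·(-13) = 66 - 104 = -38
k: (-8)·6 - 8·(-11) = -48 - (-88) = 40
m × n = (-68, -38, 40)
|m × n| = √((-68)² + (-38)² + 40²) = √7668 ≈ 87.5671

87.567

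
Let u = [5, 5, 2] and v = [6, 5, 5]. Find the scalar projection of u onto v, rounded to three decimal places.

7.009

u · v = 5·6 + 5·5 + 2·5 = 30 + 25 + 10 = 65
|v| = √(36 + 25 + 25) = √86 ≈ 9.2736
comp_v u = 65 / √86 ≈ 7.009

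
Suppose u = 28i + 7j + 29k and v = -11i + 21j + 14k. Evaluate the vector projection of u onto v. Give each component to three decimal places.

(-3.555, 6.788, 4.525)

u · v = 28·(-11) + 7·21 + 29·14 = -308 + 147 + 406 = 245
|v|² = 121 + 441 + 196 = 758
proj_v u = (245/758) · (-11, 21, 14) ≈ (-3.555, 6.788, 4.525)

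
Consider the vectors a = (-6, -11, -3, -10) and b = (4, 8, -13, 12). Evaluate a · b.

-193

a · b = (-6)·4 + (-11)·8 + (-3)·(-13) + (-10)·12 = -24 - 88 + 39 - 120 = -193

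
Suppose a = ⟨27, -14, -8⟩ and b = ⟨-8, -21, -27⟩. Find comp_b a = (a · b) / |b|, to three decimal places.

a · b = 27·(-8) + (-14)·(-21) + (-8)·(-27) = -216 + 294 + 216 = 294
|b| = √(64 + 441 + 729) = √1234 ≈ 35.1283
comp_b a = 294 / √1234 ≈ 8.369

8.369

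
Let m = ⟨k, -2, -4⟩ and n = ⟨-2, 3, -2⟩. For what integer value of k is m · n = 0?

m · n = k·(-2) + (-2)·3 + (-4)·(-2) = 2 - 2k
Set equal to 0: -2k = -2, so k = 1.

1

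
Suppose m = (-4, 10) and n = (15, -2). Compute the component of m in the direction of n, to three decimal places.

-5.287

m · n = (-4)·15 + 10·(-2) = -60 - 20 = -80
|n| = √(225 + 4) = √229 ≈ 15.1327
comp_n m = -80 / √229 ≈ -5.287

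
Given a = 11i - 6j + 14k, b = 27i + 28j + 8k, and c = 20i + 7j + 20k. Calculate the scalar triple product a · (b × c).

b × c:
i: 28·20 - 8·7 = 560 - 56 = 504
j: 8·20 - 27·20 = 160 - 540 = -380
k: 27·7 - 28·20 = 189 - 560 = -371
b × c = (504, -380, -371)
a · (b × c) = 11·504 + (-6)·(-380) + 14·(-371) = 5544 + 2280 - 5194 = 2630

2630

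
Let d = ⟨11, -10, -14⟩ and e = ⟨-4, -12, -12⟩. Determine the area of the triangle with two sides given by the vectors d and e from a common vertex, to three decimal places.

129.646

i: (-10)·(-12) - (-14)·(-12) = 120 - 168 = -48
j: (-14)·(-4) - 11·(-12) = 56 - (-132) = 188
k: 11·(-12) - (-10)·(-4) = -132 - 40 = -172
d × e = (-48, 188, -172)
|d × e| = √((-48)² + 188² + (-172)²) = √67232 ≈ 259.2913
area = ½ · 259.2913 ≈ 129.646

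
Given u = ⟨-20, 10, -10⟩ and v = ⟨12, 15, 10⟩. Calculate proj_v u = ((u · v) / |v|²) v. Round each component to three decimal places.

(-4.861, -6.077, -4.051)

u · v = (-20)·12 + 10·15 + (-10)·10 = -240 + 150 - 100 = -190
|v|² = 144 + 225 + 100 = 469
proj_v u = (-190/469) · (12, 15, 10) ≈ (-4.861, -6.077, -4.051)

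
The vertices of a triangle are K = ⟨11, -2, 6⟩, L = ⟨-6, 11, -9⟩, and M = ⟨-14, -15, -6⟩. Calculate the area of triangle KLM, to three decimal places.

KL = (-17, 13, -15),  KM = (-25, -13, -12)
i: 13·(-12) - (-15)·(-13) = -156 - 195 = -351
j: (-15)·(-25) - (-17)·(-12) = 375 - 204 = 171
k: (-17)·(-13) - 13·(-25) = 221 - (-325) = 546
KL × KM = (-351, 171, 546)
|KL × KM| = √450558 ≈ 671.2362
area = ½ · 671.2362 ≈ 335.618

335.618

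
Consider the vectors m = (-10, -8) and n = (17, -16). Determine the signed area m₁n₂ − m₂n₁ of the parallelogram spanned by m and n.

296

(-10)·(-16) - (-8)·17 = 160 - (-136) = 296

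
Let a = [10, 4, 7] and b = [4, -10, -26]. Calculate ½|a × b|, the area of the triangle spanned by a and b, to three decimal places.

156.170

i: 4·(-26) - 7·(-10) = -104 - (-70) = -34
j: 7·4 - 10·(-26) = 28 - (-260) = 288
k: 10·(-10) - 4·4 = -100 - 16 = -116
a × b = (-34, 288, -116)
|a × b| = √((-34)² + 288² + (-116)²) = √97556 ≈ 312.3396
area = ½ · 312.3396 ≈ 156.170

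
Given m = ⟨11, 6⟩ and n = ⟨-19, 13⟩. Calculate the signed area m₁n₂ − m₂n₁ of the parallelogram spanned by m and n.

257

11·13 - 6·(-19) = 143 - (-114) = 257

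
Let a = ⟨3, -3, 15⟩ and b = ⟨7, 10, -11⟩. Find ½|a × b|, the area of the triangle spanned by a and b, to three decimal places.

93.987

i: (-3)·(-11) - 15·10 = 33 - 150 = -117
j: 15·7 - 3·(-11) = 105 - (-33) = 138
k: 3·10 - (-3)·7 = 30 - (-21) = 51
a × b = (-117, 138, 51)
|a × b| = √((-117)² + 138² + 51²) = √35334 ≈ 187.9734
area = ½ · 187.9734 ≈ 93.987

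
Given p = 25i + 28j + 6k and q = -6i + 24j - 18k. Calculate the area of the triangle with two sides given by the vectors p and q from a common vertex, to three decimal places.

i: 28·(-18) - 6·24 = -504 - 144 = -648
j: 6·(-6) - 25·(-18) = -36 - (-450) = 414
k: 25·24 - 28·(-6) = 600 - (-168) = 768
p × q = (-648, 414, 768)
|p × q| = √((-648)² + 414² + 768²) = √1181124 ≈ 1086.7953
area = ½ · 1086.7953 ≈ 543.398

543.398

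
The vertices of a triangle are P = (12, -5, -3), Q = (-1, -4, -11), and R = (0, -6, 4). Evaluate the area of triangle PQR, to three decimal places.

94.333

PQ = (-13, 1, -8),  PR = (-12, -1, 7)
i: 1·7 - (-8)·(-1) = 7 - 8 = -1
j: (-8)·(-12) - (-13)·7 = 96 - (-91) = 187
k: (-13)·(-1) - 1·(-12) = 13 - (-12) = 25
PQ × PR = (-1, 187, 25)
|PQ × PR| = √35595 ≈ 188.6664
area = ½ · 188.6664 ≈ 94.333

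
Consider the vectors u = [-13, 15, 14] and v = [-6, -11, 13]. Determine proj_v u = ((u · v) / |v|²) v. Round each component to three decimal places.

u · v = (-13)·(-6) + 15·(-11) + 14·13 = 78 - 165 + 182 = 95
|v|² = 36 + 121 + 169 = 326
proj_v u = (95/326) · (-6, -11, 13) ≈ (-1.748, -3.206, 3.788)

(-1.748, -3.206, 3.788)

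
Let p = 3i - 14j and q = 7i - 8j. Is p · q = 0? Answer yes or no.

no

p · q = 3·7 + (-14)·(-8) = 21 + 112 = 133
Nonzero, so the vectors are not orthogonal.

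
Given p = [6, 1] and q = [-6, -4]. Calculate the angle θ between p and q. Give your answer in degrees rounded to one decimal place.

p · q = 6·(-6) + 1·(-4) = -36 - 4 = -40
|p|² = 36 + 1 = 37,  |p| = √37 ≈ 6.082763
|q|² = 36 + 16 = 52,  |q| = √52 ≈ 7.211103
cos θ = -40 / (6.082763 · 7.211103) ≈ -0.91192
θ = arccos(-0.91192) ≈ 155.8°

155.8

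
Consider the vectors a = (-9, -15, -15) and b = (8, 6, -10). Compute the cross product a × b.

i: (-15)·(-10) - (-15)·6 = 150 - (-90) = 240
j: (-15)·8 - (-9)·(-10) = -120 - 90 = -210
k: (-9)·6 - (-15)·8 = -54 - (-120) = 66
a × b = (240, -210, 66)

(240, -210, 66)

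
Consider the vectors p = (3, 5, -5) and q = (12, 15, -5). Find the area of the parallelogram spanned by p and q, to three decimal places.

i: 5·(-5) - (-5)·15 = -25 - (-75) = 50
j: (-5)·12 - 3·(-5) = -60 - (-15) = -45
k: 3·15 - 5·12 = 45 - 60 = -15
p × q = (50, -45, -15)
|p × q| = √(50² + (-45)² + (-15)²) = √4750 ≈ 68.9202

68.920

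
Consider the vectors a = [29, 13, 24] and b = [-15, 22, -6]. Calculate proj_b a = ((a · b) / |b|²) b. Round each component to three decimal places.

(5.899, -8.652, 2.360)

a · b = 29·(-15) + 13·22 + 24·(-6) = -435 + 286 - 144 = -293
|b|² = 225 + 484 + 36 = 745
proj_b a = (-293/745) · (-15, 22, -6) ≈ (5.899, -8.652, 2.360)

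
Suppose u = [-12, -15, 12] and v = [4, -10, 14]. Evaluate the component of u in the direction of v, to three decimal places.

15.286

u · v = (-12)·4 + (-15)·(-10) + 12·14 = -48 + 150 + 168 = 270
|v| = √(16 + 100 + 196) = √312 ≈ 17.6635
comp_v u = 270 / √312 ≈ 15.286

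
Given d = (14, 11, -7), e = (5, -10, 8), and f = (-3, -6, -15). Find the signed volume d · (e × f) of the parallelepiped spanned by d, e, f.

3753

e × f:
i: (-10)·(-15) - 8·(-6) = 150 - (-48) = 198
j: 8·(-3) - 5·(-15) = -24 - (-75) = 51
k: 5·(-6) - (-10)·(-3) = -30 - 30 = -60
e × f = (198, 51, -60)
d · (e × f) = 14·198 + 11·51 + (-7)·(-60) = 2772 + 561 + 420 = 3753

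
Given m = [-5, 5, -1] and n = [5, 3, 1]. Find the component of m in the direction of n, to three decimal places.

m · n = (-5)·5 + 5·3 + (-1)·1 = -25 + 15 - 1 = -11
|n| = √(25 + 9 + 1) = √35 ≈ 5.9161
comp_n m = -11 / √35 ≈ -1.859

-1.859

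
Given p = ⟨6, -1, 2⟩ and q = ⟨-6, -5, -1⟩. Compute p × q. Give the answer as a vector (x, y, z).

i: (-1)·(-1) - 2·(-5) = 1 - (-10) = 11
j: 2·(-6) - 6·(-1) = -12 - (-6) = -6
k: 6·(-5) - (-1)·(-6) = -30 - 6 = -36
p × q = (11, -6, -36)

(11, -6, -36)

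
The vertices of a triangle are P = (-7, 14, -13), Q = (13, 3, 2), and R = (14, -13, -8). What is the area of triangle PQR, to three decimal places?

257.005

PQ = (20, -11, 15),  PR = (21, -27, 5)
i: (-11)·5 - 15·(-27) = -55 - (-405) = 350
j: 15·21 - 20·5 = 315 - 100 = 215
k: 20·(-27) - (-11)·21 = -540 - (-231) = -309
PQ × PR = (350, 215, -309)
|PQ × PR| = √264206 ≈ 514.0097
area = ½ · 514.0097 ≈ 257.005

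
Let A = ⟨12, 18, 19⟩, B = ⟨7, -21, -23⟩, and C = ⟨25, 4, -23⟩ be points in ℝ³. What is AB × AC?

(1050, -756, 577)

AB = (-5, -39, -42)
AC = (13, -14, -42)
i: (-39)·(-42) - (-42)·(-14) = 1638 - 588 = 1050
j: (-42)·13 - (-5)·(-42) = -546 - 210 = -756
k: (-5)·(-14) - (-39)·13 = 70 - (-507) = 577
AB × AC = (1050, -756, 577)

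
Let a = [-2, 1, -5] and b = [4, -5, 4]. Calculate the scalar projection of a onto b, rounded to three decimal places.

a · b = (-2)·4 + 1·(-5) + (-5)·4 = -8 - 5 - 20 = -33
|b| = √(16 + 25 + 16) = √57 ≈ 7.5498
comp_b a = -33 / √57 ≈ -4.371

-4.371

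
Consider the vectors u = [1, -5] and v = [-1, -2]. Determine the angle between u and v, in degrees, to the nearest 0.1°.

u · v = 1·(-1) + (-5)·(-2) = -1 + 10 = 9
|u|² = 1 + 25 = 26,  |u| = √26 ≈ 5.099020
|v|² = 1 + 4 = 5,  |v| = √5 ≈ 2.236068
cos θ = 9 / (5.099020 · 2.236068) ≈ 0.78935
θ = arccos(0.78935) ≈ 37.9°

37.9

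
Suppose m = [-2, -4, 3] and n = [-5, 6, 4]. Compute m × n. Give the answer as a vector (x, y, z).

i: (-4)·4 - 3·6 = -16 - 18 = -34
j: 3·(-5) - (-2)·4 = -15 - (-8) = -7
k: (-2)·6 - (-4)·(-5) = -12 - 20 = -32
m × n = (-34, -7, -32)

(-34, -7, -32)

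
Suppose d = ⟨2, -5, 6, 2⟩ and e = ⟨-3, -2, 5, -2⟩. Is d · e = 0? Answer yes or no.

no

d · e = 2·(-3) + (-5)·(-2) + 6·5 + 2·(-2) = -6 + 10 + 30 - 4 = 30
Nonzero, so the vectors are not orthogonal.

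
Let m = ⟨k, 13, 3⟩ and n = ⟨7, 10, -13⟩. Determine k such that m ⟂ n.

m · n = k·7 + 13·10 + 3·(-13) = 91 + 7k
Set equal to 0: 7k = -91, so k = -13.

-13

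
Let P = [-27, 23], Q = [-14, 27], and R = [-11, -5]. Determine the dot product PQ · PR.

96

PQ = Q − P = (13, 4)
PR = R − P = (16, -28)
PQ · PR = 13·16 + 4·(-28) = 208 - 112 = 96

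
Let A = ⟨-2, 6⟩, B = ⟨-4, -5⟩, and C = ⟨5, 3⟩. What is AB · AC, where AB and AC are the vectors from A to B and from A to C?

AB = B − A = (-2, -11)
AC = C − A = (7, -3)
AB · AC = (-2)·7 + (-11)·(-3) = -14 + 33 = 19

19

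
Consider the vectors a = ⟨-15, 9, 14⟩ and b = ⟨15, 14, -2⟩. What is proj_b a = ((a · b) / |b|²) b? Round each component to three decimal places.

a · b = (-15)·15 + 9·14 + 14·(-2) = -225 + 126 - 28 = -127
|b|² = 225 + 196 + 4 = 425
proj_b a = (-127/425) · (15, 14, -2) ≈ (-4.482, -4.184, 0.598)

(-4.482, -4.184, 0.598)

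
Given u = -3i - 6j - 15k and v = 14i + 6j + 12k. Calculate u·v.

-258

u · v = (-3)·14 + (-6)·6 + (-15)·12 = -42 - 36 - 180 = -258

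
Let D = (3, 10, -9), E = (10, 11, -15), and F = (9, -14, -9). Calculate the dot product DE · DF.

18

DE = E − D = (7, 1, -6)
DF = F − D = (6, -24, 0)
DE · DF = 7·6 + 1·(-24) + (-6)·0 = 42 - 24 + 0 = 18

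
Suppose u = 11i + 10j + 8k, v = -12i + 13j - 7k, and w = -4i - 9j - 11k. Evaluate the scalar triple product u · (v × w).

-2026

v × w:
i: 13·(-11) - (-7)·(-9) = -143 - 63 = -206
j: (-7)·(-4) - (-12)·(-11) = 28 - 132 = -104
k: (-12)·(-9) - 13·(-4) = 108 - (-52) = 160
v × w = (-206, -104, 160)
u · (v × w) = 11·(-206) + 10·(-104) + 8·160 = -2266 - 1040 + 1280 = -2026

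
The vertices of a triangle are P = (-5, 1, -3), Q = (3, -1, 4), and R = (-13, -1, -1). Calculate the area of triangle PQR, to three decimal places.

PQ = (8, -2, 7),  PR = (-8, -2, 2)
i: (-2)·2 - 7·(-2) = -4 - (-14) = 10
j: 7·(-8) - 8·2 = -56 - 16 = -72
k: 8·(-2) - (-2)·(-8) = -16 - 16 = -32
PQ × PR = (10, -72, -32)
|PQ × PR| = √6308 ≈ 79.4229
area = ½ · 79.4229 ≈ 39.711

39.711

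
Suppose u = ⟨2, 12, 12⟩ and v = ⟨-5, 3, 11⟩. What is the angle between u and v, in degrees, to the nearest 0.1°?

u · v = 2·(-5) + 12·3 + 12·11 = -10 + 36 + 132 = 158
|u|² = 4 + 144 + 144 = 292,  |u| = √292 ≈ 17.088007
|v|² = 25 + 9 + 121 = 155,  |v| = √155 ≈ 12.449900
cos θ = 158 / (17.088007 · 12.449900) ≈ 0.74268
θ = arccos(0.74268) ≈ 42.0°

42.0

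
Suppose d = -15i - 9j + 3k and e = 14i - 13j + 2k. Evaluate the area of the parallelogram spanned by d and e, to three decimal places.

329.645

i: (-9)·2 - 3·(-13) = -18 - (-39) = 21
j: 3·14 - (-15)·2 = 42 - (-30) = 72
k: (-15)·(-13) - (-9)·14 = 195 - (-126) = 321
d × e = (21, 72, 321)
|d × e| = √(21² + 72² + 321²) = √108666 ≈ 329.6453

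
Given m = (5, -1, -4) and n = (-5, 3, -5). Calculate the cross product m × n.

i: (-1)·(-5) - (-4)·3 = 5 - (-12) = 17
j: (-4)·(-5) - 5·(-5) = 20 - (-25) = 45
k: 5·3 - (-1)·(-5) = 15 - 5 = 10
m × n = (17, 45, 10)

(17, 45, 10)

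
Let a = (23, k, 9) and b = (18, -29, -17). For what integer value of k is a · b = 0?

9

a · b = 23·18 + k·(-29) + 9·(-17) = 261 - 29k
Set equal to 0: -29k = -261, so k = 9.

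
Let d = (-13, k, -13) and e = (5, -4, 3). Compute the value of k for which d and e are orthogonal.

d · e = (-13)·5 + k·(-4) + (-13)·3 = -104 - 4k
Set equal to 0: -4k = 104, so k = -26.

-26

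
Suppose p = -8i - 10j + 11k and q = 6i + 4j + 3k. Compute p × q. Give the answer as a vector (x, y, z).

i: (-10)·3 - 11·4 = -30 - 44 = -74
j: 11·6 - (-8)·3 = 66 - (-24) = 90
k: (-8)·4 - (-10)·6 = -32 - (-60) = 28
p × q = (-74, 90, 28)

(-74, 90, 28)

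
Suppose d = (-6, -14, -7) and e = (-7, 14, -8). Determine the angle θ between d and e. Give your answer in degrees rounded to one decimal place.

d · e = (-6)·(-7) + (-14)·14 + (-7)·(-8) = 42 - 196 + 56 = -98
|d|² = 36 + 196 + 49 = 281,  |d| = √281 ≈ 16.763055
|e|² = 49 + 196 + 64 = 309,  |e| = √309 ≈ 17.578396
cos θ = -98 / (16.763055 · 17.578396) ≈ -0.33258
θ = arccos(-0.33258) ≈ 109.4°

109.4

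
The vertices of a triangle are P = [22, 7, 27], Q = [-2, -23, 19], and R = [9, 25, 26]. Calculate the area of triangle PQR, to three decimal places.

422.007

PQ = (-24, -30, -8),  PR = (-13, 18, -1)
i: (-30)·(-1) - (-8)·18 = 30 - (-144) = 174
j: (-8)·(-13) - (-24)·(-1) = 104 - 24 = 80
k: (-24)·18 - (-30)·(-13) = -432 - 390 = -822
PQ × PR = (174, 80, -822)
|PQ × PR| = √712360 ≈ 844.0142
area = ½ · 844.0142 ≈ 422.007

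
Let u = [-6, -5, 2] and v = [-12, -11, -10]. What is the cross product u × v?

(72, -84, 6)

i: (-5)·(-10) - 2·(-11) = 50 - (-22) = 72
j: 2·(-12) - (-6)·(-10) = -24 - 60 = -84
k: (-6)·(-11) - (-5)·(-12) = 66 - 60 = 6
u × v = (72, -84, 6)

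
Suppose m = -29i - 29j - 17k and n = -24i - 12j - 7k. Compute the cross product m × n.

i: (-29)·(-7) - (-17)·(-12) = 203 - 204 = -1
j: (-17)·(-24) - (-29)·(-7) = 408 - 203 = 205
k: (-29)·(-12) - (-29)·(-24) = 348 - 696 = -348
m × n = (-1, 205, -348)

(-1, 205, -348)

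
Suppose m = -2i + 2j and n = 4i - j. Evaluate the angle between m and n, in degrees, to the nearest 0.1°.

149.0

m · n = (-2)·4 + 2·(-1) = -8 - 2 = -10
|m|² = 4 + 4 = 8,  |m| = √8 ≈ 2.828427
|n|² = 16 + 1 = 17,  |n| = √17 ≈ 4.123106
cos θ = -10 / (2.828427 · 4.123106) ≈ -0.85749
θ = arccos(-0.85749) ≈ 149.0°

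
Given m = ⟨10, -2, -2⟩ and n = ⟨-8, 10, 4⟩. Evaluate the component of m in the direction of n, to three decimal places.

-8.050

m · n = 10·(-8) + (-2)·10 + (-2)·4 = -80 - 20 - 8 = -108
|n| = √(64 + 100 + 16) = √180 ≈ 13.4164
comp_n m = -108 / √180 ≈ -8.050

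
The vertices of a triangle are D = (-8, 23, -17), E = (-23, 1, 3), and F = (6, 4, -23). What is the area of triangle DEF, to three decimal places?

403.080

DE = (-15, -22, 20),  DF = (14, -19, -6)
i: (-22)·(-6) - 20·(-19) = 132 - (-380) = 512
j: 20·14 - (-15)·(-6) = 280 - 90 = 190
k: (-15)·(-19) - (-22)·14 = 285 - (-308) = 593
DE × DF = (512, 190, 593)
|DE × DF| = √649893 ≈ 806.1594
area = ½ · 806.1594 ≈ 403.080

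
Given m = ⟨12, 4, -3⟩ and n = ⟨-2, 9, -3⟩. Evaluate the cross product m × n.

i: 4·(-3) - (-3)·9 = -12 - (-27) = 15
j: (-3)·(-2) - 12·(-3) = 6 - (-36) = 42
k: 12·9 - 4·(-2) = 108 - (-8) = 116
m × n = (15, 42, 116)

(15, 42, 116)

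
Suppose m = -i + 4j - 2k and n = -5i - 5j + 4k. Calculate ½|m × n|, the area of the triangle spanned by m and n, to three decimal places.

i: 4·4 - (-2)·(-5) = 16 - 10 = 6
j: (-2)·(-5) - (-1)·4 = 10 - (-4) = 14
k: (-1)·(-5) - 4·(-5) = 5 - (-20) = 25
m × n = (6, 14, 25)
|m × n| = √(6² + 14² + 25²) = √857 ≈ 29.2746
area = ½ · 29.2746 ≈ 14.637

14.637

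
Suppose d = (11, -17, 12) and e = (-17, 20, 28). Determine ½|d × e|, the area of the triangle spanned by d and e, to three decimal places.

i: (-17)·28 - 12·20 = -476 - 240 = -716
j: 12·(-17) - 11·28 = -204 - 308 = -512
k: 11·20 - (-17)·(-17) = 220 - 289 = -69
d × e = (-716, -512, -69)
|d × e| = √((-716)² + (-512)² + (-69)²) = √779561 ≈ 882.9275
area = ½ · 882.9275 ≈ 441.464

441.464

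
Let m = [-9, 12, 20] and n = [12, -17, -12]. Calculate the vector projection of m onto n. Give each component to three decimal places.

m · n = (-9)·12 + 12·(-17) + 20·(-12) = -108 - 204 - 240 = -552
|n|² = 144 + 289 + 144 = 577
proj_n m = (-552/577) · (12, -17, -12) ≈ (-11.480, 16.263, 11.480)

(-11.480, 16.263, 11.480)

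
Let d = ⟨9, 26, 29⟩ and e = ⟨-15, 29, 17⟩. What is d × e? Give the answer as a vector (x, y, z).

(-399, -588, 651)

i: 26·17 - 29·29 = 442 - 841 = -399
j: 29·(-15) - 9·17 = -435 - 153 = -588
k: 9·29 - 26·(-15) = 261 - (-390) = 651
d × e = (-399, -588, 651)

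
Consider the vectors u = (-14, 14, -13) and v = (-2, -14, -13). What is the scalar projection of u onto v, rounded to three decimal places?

u · v = (-14)·(-2) + 14·(-14) + (-13)·(-13) = 28 - 196 + 169 = 1
|v| = √(4 + 196 + 169) = √369 ≈ 19.2094
comp_v u = 1 / √369 ≈ 0.052

0.052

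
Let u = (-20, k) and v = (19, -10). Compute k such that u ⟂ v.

u · v = (-20)·19 + k·(-10) = -380 - 10k
Set equal to 0: -10k = 380, so k = -38.

-38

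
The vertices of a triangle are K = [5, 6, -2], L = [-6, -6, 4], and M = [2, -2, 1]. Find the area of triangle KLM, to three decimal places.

KL = (-11, -12, 6),  KM = (-3, -8, 3)
i: (-12)·3 - 6·(-8) = -36 - (-48) = 12
j: 6·(-3) - (-11)·3 = -18 - (-33) = 15
k: (-11)·(-8) - (-12)·(-3) = 88 - 36 = 52
KL × KM = (12, 15, 52)
|KL × KM| = √3073 ≈ 55.4346
area = ½ · 55.4346 ≈ 27.717

27.717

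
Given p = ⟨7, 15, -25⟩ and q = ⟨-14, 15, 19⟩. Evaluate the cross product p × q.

(660, 217, 315)

i: 15·19 - (-25)·15 = 285 - (-375) = 660
j: (-25)·(-14) - 7·19 = 350 - 133 = 217
k: 7·15 - 15·(-14) = 105 - (-210) = 315
p × q = (660, 217, 315)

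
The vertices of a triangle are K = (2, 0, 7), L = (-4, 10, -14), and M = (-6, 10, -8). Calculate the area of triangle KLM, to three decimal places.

50.210

KL = (-6, 10, -21),  KM = (-8, 10, -15)
i: 10·(-15) - (-21)·10 = -150 - (-210) = 60
j: (-21)·(-8) - (-6)·(-15) = 168 - 90 = 78
k: (-6)·10 - 10·(-8) = -60 - (-80) = 20
KL × KM = (60, 78, 20)
|KL × KM| = √10084 ≈ 100.4191
area = ½ · 100.4191 ≈ 50.210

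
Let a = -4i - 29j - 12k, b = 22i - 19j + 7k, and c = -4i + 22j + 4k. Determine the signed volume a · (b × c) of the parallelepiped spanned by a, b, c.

-612

b × c:
i: (-19)·4 - 7·22 = -76 - 154 = -230
j: 7·(-4) - 22·4 = -28 - 88 = -116
k: 22·22 - (-19)·(-4) = 484 - 76 = 408
b × c = (-230, -116, 408)
a · (b × c) = (-4)·(-230) + (-29)·(-116) + (-12)·408 = 920 + 3364 - 4896 = -612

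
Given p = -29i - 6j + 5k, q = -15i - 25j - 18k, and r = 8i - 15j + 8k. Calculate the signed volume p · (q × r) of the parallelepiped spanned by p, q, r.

15899

q × r:
i: (-25)·8 - (-18)·(-15) = -200 - 270 = -470
j: (-18)·8 - (-15)·8 = -144 - (-120) = -24
k: (-15)·(-15) - (-25)·8 = 225 - (-200) = 425
q × r = (-470, -24, 425)
p · (q × r) = (-29)·(-470) + (-6)·(-24) + 5·425 = 13630 + 144 + 2125 = 15899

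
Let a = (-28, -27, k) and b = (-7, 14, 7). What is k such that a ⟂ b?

26

a · b = (-28)·(-7) + (-27)·14 + k·7 = -182 + 7k
Set equal to 0: 7k = 182, so k = 26.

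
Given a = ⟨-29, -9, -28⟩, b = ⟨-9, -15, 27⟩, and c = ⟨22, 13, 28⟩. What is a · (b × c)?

8781

b × c:
i: (-15)·28 - 27·13 = -420 - 351 = -771
j: 27·22 - (-9)·28 = 594 - (-252) = 846
k: (-9)·13 - (-15)·22 = -117 - (-330) = 213
b × c = (-771, 846, 213)
a · (b × c) = (-29)·(-771) + (-9)·846 + (-28)·213 = 22359 - 7614 - 5964 = 8781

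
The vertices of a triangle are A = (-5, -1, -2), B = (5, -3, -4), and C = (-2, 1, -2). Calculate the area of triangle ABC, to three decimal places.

AB = (10, -2, -2),  AC = (3, 2, 0)
i: (-2)·0 - (-2)·2 = 0 - (-4) = 4
j: (-2)·3 - 10·0 = -6 - 0 = -6
k: 10·2 - (-2)·3 = 20 - (-6) = 26
AB × AC = (4, -6, 26)
|AB × AC| = √728 ≈ 26.9815
area = ½ · 26.9815 ≈ 13.491

13.491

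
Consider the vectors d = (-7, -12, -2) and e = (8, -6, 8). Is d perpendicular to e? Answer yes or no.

yes

d · e = (-7)·8 + (-12)·(-6) + (-2)·8 = -56 + 72 - 16 = 0
Zero, so the vectors are orthogonal.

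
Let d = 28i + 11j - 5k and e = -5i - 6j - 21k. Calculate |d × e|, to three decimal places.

675.765

i: 11·(-21) - (-5)·(-6) = -231 - 30 = -261
j: (-5)·(-5) - 28·(-21) = 25 - (-588) = 613
k: 28·(-6) - 11·(-5) = -168 - (-55) = -113
d × e = (-261, 613, -113)
|d × e| = √((-261)² + 613² + (-113)²) = √456659 ≈ 675.7655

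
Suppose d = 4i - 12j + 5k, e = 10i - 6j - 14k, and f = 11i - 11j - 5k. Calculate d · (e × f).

e × f:
i: (-6)·(-5) - (-14)·(-11) = 30 - 154 = -124
j: (-14)·11 - 10·(-5) = -154 - (-50) = -104
k: 10·(-11) - (-6)·11 = -110 - (-66) = -44
e × f = (-124, -104, -44)
d · (e × f) = 4·(-124) + (-12)·(-104) + 5·(-44) = -496 + 1248 - 220 = 532

532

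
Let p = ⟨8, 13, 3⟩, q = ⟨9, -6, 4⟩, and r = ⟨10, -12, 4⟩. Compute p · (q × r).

100

q × r:
i: (-6)·4 - 4·(-12) = -24 - (-48) = 24
j: 4·10 - 9·4 = 40 - 36 = 4
k: 9·(-12) - (-6)·10 = -108 - (-60) = -48
q × r = (24, 4, -48)
p · (q × r) = 8·24 + 13·4 + 3·(-48) = 192 + 52 - 144 = 100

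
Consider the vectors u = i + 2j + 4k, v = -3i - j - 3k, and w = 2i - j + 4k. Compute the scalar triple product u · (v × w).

v × w:
i: (-1)·4 - (-3)·(-1) = -4 - 3 = -7
j: (-3)·2 - (-3)·4 = -6 - (-12) = 6
k: (-3)·(-1) - (-1)·2 = 3 - (-2) = 5
v × w = (-7, 6, 5)
u · (v × w) = 1·(-7) + 2·6 + 4·5 = -7 + 12 + 20 = 25

25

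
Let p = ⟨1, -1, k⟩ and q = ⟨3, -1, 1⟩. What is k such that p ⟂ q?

-4

p · q = 1·3 + (-1)·(-1) + k·1 = 4 + 1k
Set equal to 0: 1k = -4, so k = -4.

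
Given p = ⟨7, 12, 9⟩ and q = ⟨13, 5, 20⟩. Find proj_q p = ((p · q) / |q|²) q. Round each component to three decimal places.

(7.244, 2.786, 11.145)

p · q = 7·13 + 12·5 + 9·20 = 91 + 60 + 180 = 331
|q|² = 169 + 25 + 400 = 594
proj_q p = (331/594) · (13, 5, 20) ≈ (7.244, 2.786, 11.145)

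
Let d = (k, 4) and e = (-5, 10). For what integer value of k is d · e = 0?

8

d · e = k·(-5) + 4·10 = 40 - 5k
Set equal to 0: -5k = -40, so k = 8.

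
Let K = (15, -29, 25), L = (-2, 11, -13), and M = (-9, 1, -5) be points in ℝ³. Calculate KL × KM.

(-60, 402, 450)

KL = (-17, 40, -38)
KM = (-24, 30, -30)
i: 40·(-30) - (-38)·30 = -1200 - (-1140) = -60
j: (-38)·(-24) - (-17)·(-30) = 912 - 510 = 402
k: (-17)·30 - 40·(-24) = -510 - (-960) = 450
KL × KM = (-60, 402, 450)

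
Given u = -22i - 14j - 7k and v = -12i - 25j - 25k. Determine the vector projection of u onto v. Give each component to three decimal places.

u · v = (-22)·(-12) + (-14)·(-25) + (-7)·(-25) = 264 + 350 + 175 = 789
|v|² = 144 + 625 + 625 = 1394
proj_v u = (789/1394) · (-12, -25, -25) ≈ (-6.792, -14.150, -14.150)

(-6.792, -14.150, -14.150)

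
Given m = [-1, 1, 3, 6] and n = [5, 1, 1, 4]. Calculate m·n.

23

m · n = (-1)·5 + 1·1 + 3·1 + 6·4 = -5 + 1 + 3 + 24 = 23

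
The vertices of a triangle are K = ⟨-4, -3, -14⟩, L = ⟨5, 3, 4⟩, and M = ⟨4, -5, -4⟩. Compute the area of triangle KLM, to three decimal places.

KL = (9, 6, 18),  KM = (8, -2, 10)
i: 6·10 - 18·(-2) = 60 - (-36) = 96
j: 18·8 - 9·10 = 144 - 90 = 54
k: 9·(-2) - 6·8 = -18 - 48 = -66
KL × KM = (96, 54, -66)
|KL × KM| = √16488 ≈ 128.4056
area = ½ · 128.4056 ≈ 64.203

64.203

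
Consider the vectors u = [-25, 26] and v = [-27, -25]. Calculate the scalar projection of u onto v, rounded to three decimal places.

0.679

u · v = (-25)·(-27) + 26·(-25) = 675 - 650 = 25
|v| = √(729 + 625) = √1354 ≈ 36.7967
comp_v u = 25 / √1354 ≈ 0.679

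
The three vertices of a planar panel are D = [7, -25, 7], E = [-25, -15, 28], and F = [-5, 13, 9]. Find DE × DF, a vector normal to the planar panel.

DE = (-32, 10, 21)
DF = (-12, 38, 2)
i: 10·2 - 21·38 = 20 - 798 = -778
j: 21·(-12) - (-32)·2 = -252 - (-64) = -188
k: (-32)·38 - 10·(-12) = -1216 - (-120) = -1096
DE × DF = (-778, -188, -1096)

(-778, -188, -1096)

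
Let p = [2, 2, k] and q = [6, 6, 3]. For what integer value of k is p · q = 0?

-8

p · q = 2·6 + 2·6 + k·3 = 24 + 3k
Set equal to 0: 3k = -24, so k = -8.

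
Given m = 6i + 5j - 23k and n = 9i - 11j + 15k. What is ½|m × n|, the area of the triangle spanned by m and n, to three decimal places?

181.806

i: 5·15 - (-23)·(-11) = 75 - 253 = -178
j: (-23)·9 - 6·15 = -207 - 90 = -297
k: 6·(-11) - 5·9 = -66 - 45 = -111
m × n = (-178, -297, -111)
|m × n| = √((-178)² + (-297)² + (-111)²) = √132214 ≈ 363.6124
area = ½ · 363.6124 ≈ 181.806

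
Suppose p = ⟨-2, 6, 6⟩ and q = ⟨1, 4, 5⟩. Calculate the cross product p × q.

i: 6·5 - 6·4 = 30 - 24 = 6
j: 6·1 - (-2)·5 = 6 - (-10) = 16
k: (-2)·4 - 6·1 = -8 - 6 = -14
p × q = (6, 16, -14)

(6, 16, -14)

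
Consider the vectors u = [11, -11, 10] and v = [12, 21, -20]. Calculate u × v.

i: (-11)·(-20) - 10·21 = 220 - 210 = 10
j: 10·12 - 11·(-20) = 120 - (-220) = 340
k: 11·21 - (-11)·12 = 231 - (-132) = 363
u × v = (10, 340, 363)

(10, 340, 363)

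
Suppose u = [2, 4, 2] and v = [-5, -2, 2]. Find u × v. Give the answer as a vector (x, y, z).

i: 4·2 - 2·(-2) = 8 - (-4) = 12
j: 2·(-5) - 2·2 = -10 - 4 = -14
k: 2·(-2) - 4·(-5) = -4 - (-20) = 16
u × v = (12, -14, 16)

(12, -14, 16)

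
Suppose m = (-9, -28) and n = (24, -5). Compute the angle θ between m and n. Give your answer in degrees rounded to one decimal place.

m · n = (-9)·24 + (-28)·(-5) = -216 + 140 = -76
|m|² = 81 + 784 = 865,  |m| = √865 ≈ 29.410882
|n|² = 576 + 25 = 601,  |n| = √601 ≈ 24.515301
cos θ = -76 / (29.410882 · 24.515301) ≈ -0.10541
θ = arccos(-0.10541) ≈ 96.1°

96.1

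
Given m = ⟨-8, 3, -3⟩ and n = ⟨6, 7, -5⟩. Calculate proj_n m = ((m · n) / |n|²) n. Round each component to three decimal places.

m · n = (-8)·6 + 3·7 + (-3)·(-5) = -48 + 21 + 15 = -12
|n|² = 36 + 49 + 25 = 110
proj_n m = (-12/110) · (6, 7, -5) ≈ (-0.655, -0.764, 0.545)

(-0.655, -0.764, 0.545)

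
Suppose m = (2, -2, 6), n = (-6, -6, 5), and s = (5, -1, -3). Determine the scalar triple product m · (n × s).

n × s:
i: (-6)·(-3) - 5·(-1) = 18 - (-5) = 23
j: 5·5 - (-6)·(-3) = 25 - 18 = 7
k: (-6)·(-1) - (-6)·5 = 6 - (-30) = 36
n × s = (23, 7, 36)
m · (n × s) = 2·23 + (-2)·7 + 6·36 = 46 - 14 + 216 = 248

248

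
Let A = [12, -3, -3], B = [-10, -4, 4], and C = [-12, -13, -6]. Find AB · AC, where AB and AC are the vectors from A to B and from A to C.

AB = B − A = (-22, -1, 7)
AC = C − A = (-24, -10, -3)
AB · AC = (-22)·(-24) + (-1)·(-10) + 7·(-3) = 528 + 10 - 21 = 517

517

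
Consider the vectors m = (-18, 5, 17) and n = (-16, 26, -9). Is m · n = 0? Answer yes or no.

m · n = (-18)·(-16) + 5·26 + 17·(-9) = 288 + 130 - 153 = 265
Nonzero, so the vectors are not orthogonal.

no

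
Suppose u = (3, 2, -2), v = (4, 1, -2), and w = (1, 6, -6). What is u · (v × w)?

16

v × w:
i: 1·(-6) - (-2)·6 = -6 - (-12) = 6
j: (-2)·1 - 4·(-6) = -2 - (-24) = 22
k: 4·6 - 1·1 = 24 - 1 = 23
v × w = (6, 22, 23)
u · (v × w) = 3·6 + 2·22 + (-2)·23 = 18 + 44 - 46 = 16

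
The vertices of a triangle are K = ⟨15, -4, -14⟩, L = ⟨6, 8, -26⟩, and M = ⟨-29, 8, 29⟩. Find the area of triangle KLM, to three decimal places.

KL = (-9, 12, -12),  KM = (-44, 12, 43)
i: 12·43 - (-12)·12 = 516 - (-144) = 660
j: (-12)·(-44) - (-9)·43 = 528 - (-387) = 915
k: (-9)·12 - 12·(-44) = -108 - (-528) = 420
KL × KM = (660, 915, 420)
|KL × KM| = √1449225 ≈ 1203.8376
area = ½ · 1203.8376 ≈ 601.919

601.919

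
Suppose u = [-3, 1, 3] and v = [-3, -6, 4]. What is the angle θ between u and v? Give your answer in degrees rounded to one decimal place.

63.9

u · v = (-3)·(-3) + 1·(-6) + 3·4 = 9 - 6 + 12 = 15
|u|² = 9 + 1 + 9 = 19,  |u| = √19 ≈ 4.358899
|v|² = 9 + 36 + 16 = 61,  |v| = √61 ≈ 7.810250
cos θ = 15 / (4.358899 · 7.810250) ≈ 0.44061
θ = arccos(0.44061) ≈ 63.9°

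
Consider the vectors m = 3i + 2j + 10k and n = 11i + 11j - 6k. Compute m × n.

i: 2·(-6) - 10·11 = -12 - 110 = -122
j: 10·11 - 3·(-6) = 110 - (-18) = 128
k: 3·11 - 2·11 = 33 - 22 = 11
m × n = (-122, 128, 11)

(-122, 128, 11)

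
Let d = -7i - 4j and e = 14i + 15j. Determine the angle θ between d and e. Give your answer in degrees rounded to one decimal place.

162.8

d · e = (-7)·14 + (-4)·15 = -98 - 60 = -158
|d|² = 49 + 16 = 65,  |d| = √65 ≈ 8.062258
|e|² = 196 + 225 = 421,  |e| = √421 ≈ 20.518285
cos θ = -158 / (8.062258 · 20.518285) ≈ -0.95512
θ = arccos(-0.95512) ≈ 162.8°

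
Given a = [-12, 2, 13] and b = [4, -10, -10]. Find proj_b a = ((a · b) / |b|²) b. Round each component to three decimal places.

a · b = (-12)·4 + 2·(-10) + 13·(-10) = -48 - 20 - 130 = -198
|b|² = 16 + 100 + 100 = 216
proj_b a = (-198/216) · (4, -10, -10) ≈ (-3.667, 9.167, 9.167)

(-3.667, 9.167, 9.167)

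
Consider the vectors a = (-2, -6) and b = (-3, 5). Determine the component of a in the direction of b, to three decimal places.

a · b = (-2)·(-3) + (-6)·5 = 6 - 30 = -24
|b| = √(9 + 25) = √34 ≈ 5.8310
comp_b a = -24 / √34 ≈ -4.116

-4.116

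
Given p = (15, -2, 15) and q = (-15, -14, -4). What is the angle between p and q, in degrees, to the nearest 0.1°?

p · q = 15·(-15) + (-2)·(-14) + 15·(-4) = -225 + 28 - 60 = -257
|p|² = 225 + 4 + 225 = 454,  |p| = √454 ≈ 21.307276
|q|² = 225 + 196 + 16 = 437,  |q| = √437 ≈ 20.904545
cos θ = -257 / (21.307276 · 20.904545) ≈ -0.57698
θ = arccos(-0.57698) ≈ 125.2°

125.2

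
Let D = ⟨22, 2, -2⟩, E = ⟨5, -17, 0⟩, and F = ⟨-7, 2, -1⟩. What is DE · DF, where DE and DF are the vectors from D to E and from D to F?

DE = E − D = (-17, -19, 2)
DF = F − D = (-29, 0, 1)
DE · DF = (-17)·(-29) + (-19)·0 + 2·1 = 493 + 0 + 2 = 495

495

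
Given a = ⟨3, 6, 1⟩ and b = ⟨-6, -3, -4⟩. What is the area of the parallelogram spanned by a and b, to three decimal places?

34.728

i: 6·(-4) - 1·(-3) = -24 - (-3) = -21
j: 1·(-6) - 3·(-4) = -6 - (-12) = 6
k: 3·(-3) - 6·(-6) = -9 - (-36) = 27
a × b = (-21, 6, 27)
|a × b| = √((-21)² + 6² + 27²) = √1206 ≈ 34.7275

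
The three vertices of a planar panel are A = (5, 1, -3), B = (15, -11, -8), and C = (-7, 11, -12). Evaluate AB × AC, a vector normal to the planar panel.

(158, 150, -44)

AB = (10, -12, -5)
AC = (-12, 10, -9)
i: (-12)·(-9) - (-5)·10 = 108 - (-50) = 158
j: (-5)·(-12) - 10·(-9) = 60 - (-90) = 150
k: 10·10 - (-12)·(-12) = 100 - 144 = -44
AB × AC = (158, 150, -44)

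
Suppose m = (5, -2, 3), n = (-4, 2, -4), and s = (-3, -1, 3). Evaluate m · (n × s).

n × s:
i: 2·3 - (-4)·(-1) = 6 - 4 = 2
j: (-4)·(-3) - (-4)·3 = 12 - (-12) = 24
k: (-4)·(-1) - 2·(-3) = 4 - (-6) = 10
n × s = (2, 24, 10)
m · (n × s) = 5·2 + (-2)·24 + 3·10 = 10 - 48 + 30 = -8

-8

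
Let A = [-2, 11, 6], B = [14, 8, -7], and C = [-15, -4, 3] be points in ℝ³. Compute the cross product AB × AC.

AB = (16, -3, -13)
AC = (-13, -15, -3)
i: (-3)·(-3) - (-13)·(-15) = 9 - 195 = -186
j: (-13)·(-13) - 16·(-3) = 169 - (-48) = 217
k: 16·(-15) - (-3)·(-13) = -240 - 39 = -279
AB × AC = (-186, 217, -279)

(-186, 217, -279)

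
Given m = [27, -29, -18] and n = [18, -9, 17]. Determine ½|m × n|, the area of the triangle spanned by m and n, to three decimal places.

529.140

i: (-29)·17 - (-18)·(-9) = -493 - 162 = -655
j: (-18)·18 - 27·17 = -324 - 459 = -783
k: 27·(-9) - (-29)·18 = -243 - (-522) = 279
m × n = (-655, -783, 279)
|m × n| = √((-655)² + (-783)² + 279²) = √1119955 ≈ 1058.2793
area = ½ · 1058.2793 ≈ 529.140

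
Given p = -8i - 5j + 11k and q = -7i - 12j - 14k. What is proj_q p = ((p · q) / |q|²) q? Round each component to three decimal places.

p · q = (-8)·(-7) + (-5)·(-12) + 11·(-14) = 56 + 60 - 154 = -38
|q|² = 49 + 144 + 196 = 389
proj_q p = (-38/389) · (-7, -12, -14) ≈ (0.684, 1.172, 1.368)

(0.684, 1.172, 1.368)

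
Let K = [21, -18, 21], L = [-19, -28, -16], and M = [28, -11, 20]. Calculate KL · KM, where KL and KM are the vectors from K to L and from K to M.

-313

KL = L − K = (-40, -10, -37)
KM = M − K = (7, 7, -1)
KL · KM = (-40)·7 + (-10)·7 + (-37)·(-1) = -280 - 70 + 37 = -313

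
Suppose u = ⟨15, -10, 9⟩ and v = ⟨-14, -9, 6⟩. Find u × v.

i: (-10)·6 - 9·(-9) = -60 - (-81) = 21
j: 9·(-14) - 15·6 = -126 - 90 = -216
k: 15·(-9) - (-10)·(-14) = -135 - 140 = -275
u × v = (21, -216, -275)

(21, -216, -275)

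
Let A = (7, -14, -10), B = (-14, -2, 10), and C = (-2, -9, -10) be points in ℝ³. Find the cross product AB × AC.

AB = (-21, 12, 20)
AC = (-9, 5, 0)
i: 12·0 - 20·5 = 0 - 100 = -100
j: 20·(-9) - (-21)·0 = -180 - 0 = -180
k: (-21)·5 - 12·(-9) = -105 - (-108) = 3
AB × AC = (-100, -180, 3)

(-100, -180, 3)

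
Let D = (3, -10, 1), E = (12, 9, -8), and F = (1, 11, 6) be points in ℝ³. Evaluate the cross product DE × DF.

DE = (9, 19, -9)
DF = (-2, 21, 5)
i: 19·5 - (-9)·21 = 95 - (-189) = 284
j: (-9)·(-2) - 9·5 = 18 - 45 = -27
k: 9·21 - 19·(-2) = 189 - (-38) = 227
DE × DF = (284, -27, 227)

(284, -27, 227)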